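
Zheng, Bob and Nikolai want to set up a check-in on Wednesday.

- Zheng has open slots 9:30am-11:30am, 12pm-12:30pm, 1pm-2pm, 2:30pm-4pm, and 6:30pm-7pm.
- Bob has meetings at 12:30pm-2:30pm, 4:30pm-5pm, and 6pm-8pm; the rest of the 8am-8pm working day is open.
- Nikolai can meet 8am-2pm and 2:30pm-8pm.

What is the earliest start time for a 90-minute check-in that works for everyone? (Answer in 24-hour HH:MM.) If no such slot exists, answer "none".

Bob free within 08:00–20:00: 08:00–12:30, 14:30–16:30, 17:00–18:00.
Zheng ∩ Bob: 09:30–11:30, 12:00–12:30, 14:30–16:00.
Zheng ∩ Bob ∩ Nikolai: 09:30–11:30, 12:00–12:30, 14:30–16:00.
Windows ≥ 90 min: 09:30–11:30, 14:30–16:00.
Earliest such window starts at 09:30.

09:30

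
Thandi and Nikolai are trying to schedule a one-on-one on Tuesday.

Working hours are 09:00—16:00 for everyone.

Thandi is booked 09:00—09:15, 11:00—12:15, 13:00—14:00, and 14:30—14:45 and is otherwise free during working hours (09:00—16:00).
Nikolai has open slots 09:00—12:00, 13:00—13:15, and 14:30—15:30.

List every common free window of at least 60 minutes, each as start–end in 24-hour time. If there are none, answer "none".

09:15–11:00

Thandi free within 09:00–16:00: 09:15–11:00, 12:15–13:00, 14:00–14:30, 14:45–16:00.
Thandi ∩ Nikolai: 09:15–11:00, 14:45–15:30.
Windows ≥ 60 min: 09:15–11:00.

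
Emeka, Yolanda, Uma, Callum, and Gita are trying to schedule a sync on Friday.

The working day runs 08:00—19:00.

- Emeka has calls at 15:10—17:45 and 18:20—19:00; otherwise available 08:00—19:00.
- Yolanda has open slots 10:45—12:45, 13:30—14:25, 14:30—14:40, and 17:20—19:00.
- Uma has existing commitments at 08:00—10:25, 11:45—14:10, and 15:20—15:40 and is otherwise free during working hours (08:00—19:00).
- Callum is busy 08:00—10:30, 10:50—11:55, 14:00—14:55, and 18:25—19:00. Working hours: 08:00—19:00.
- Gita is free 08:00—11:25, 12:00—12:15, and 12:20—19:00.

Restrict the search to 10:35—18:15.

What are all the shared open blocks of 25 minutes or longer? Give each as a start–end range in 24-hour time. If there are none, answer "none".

Emeka free within 08:00–19:00: 08:00–15:10, 17:45–18:20.
Uma free within 08:00–19:00: 10:25–11:45, 14:10–15:20, 15:40–19:00.
Callum free within 08:00–19:00: 10:30–10:50, 11:55–14:00, 14:55–18:25.
Emeka ∩ Yolanda: 10:45–12:45, 13:30–14:25, 14:30–14:40, 17:45–18:20.
Emeka ∩ Yolanda ∩ Uma: 10:45–11:45, 14:10–14:25, 14:30–14:40, 17:45–18:20.
Emeka ∩ Yolanda ∩ Uma ∩ Callum: 10:45–10:50, 17:45–18:20.
Emeka ∩ Yolanda ∩ Uma ∩ Callum ∩ Gita: 10:45–10:50, 17:45–18:20.
Restricted to 10:35–18:15: 10:45–10:50, 17:45–18:15.
Windows ≥ 25 min: 17:45–18:15.

17:45–18:15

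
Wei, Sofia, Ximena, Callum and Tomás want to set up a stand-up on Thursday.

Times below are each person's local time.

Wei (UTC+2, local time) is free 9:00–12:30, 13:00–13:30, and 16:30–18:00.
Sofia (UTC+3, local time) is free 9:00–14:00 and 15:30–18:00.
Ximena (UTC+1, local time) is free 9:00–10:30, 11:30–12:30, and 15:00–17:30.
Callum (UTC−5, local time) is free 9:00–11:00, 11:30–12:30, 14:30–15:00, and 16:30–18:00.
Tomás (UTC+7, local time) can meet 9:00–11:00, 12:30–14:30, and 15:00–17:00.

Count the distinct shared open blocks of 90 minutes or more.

0

Wei → UTC: 07:00–10:30, 11:00–11:30, 14:30–16:00.
Sofia → UTC: 06:00–11:00, 12:30–15:00.
Ximena → UTC: 08:00–09:30, 10:30–11:30, 14:00–16:30.
Callum → UTC: 14:00–16:00, 16:30–17:30, 19:30–20:00, 21:30–23:00.
Tomás → UTC: 02:00–04:00, 05:30–07:30, 08:00–10:00.
Wei ∩ Sofia: 07:00–10:30, 14:30–15:00.
Wei ∩ Sofia ∩ Ximena: 08:00–09:30, 14:30–15:00.
Wei ∩ Sofia ∩ Ximena ∩ Callum: 14:30–15:00.
Wei ∩ Sofia ∩ Ximena ∩ Callum ∩ Tomás: (none).
Windows ≥ 90 min: (none).
That's 0 windows.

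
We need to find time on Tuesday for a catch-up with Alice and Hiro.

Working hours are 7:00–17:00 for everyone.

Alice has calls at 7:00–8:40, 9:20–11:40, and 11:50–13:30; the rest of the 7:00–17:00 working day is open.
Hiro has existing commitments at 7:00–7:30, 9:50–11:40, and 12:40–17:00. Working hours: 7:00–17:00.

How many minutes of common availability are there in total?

Alice free within 07:00–17:00: 08:40–09:20, 11:40–11:50, 13:30–17:00.
Hiro free within 07:00–17:00: 07:30–09:50, 11:40–12:40.
Alice ∩ Hiro: 08:40–09:20, 11:40–11:50.
Total common minutes: 40 + 10 = 50.

50 minutes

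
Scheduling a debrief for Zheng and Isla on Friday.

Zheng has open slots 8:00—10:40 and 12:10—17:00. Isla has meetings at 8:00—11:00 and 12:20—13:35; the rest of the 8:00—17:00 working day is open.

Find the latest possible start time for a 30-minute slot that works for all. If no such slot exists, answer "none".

Isla free within 08:00–17:00: 11:00–12:20, 13:35–17:00.
Zheng ∩ Isla: 12:10–12:20, 13:35–17:00.
Windows ≥ 30 min: 13:35–17:00.
Latest start in the last window 13:35–17:00 is 17:00 − 30 min = 16:30.

16:30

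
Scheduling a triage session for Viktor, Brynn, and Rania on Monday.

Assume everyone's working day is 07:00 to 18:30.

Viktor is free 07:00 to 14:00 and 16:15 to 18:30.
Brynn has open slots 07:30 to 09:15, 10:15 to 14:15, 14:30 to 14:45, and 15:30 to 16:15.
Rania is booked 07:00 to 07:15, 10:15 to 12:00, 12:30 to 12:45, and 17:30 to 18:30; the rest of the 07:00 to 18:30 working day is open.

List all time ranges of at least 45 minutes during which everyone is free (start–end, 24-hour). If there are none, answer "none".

Rania free within 07:00–18:30: 07:15–10:15, 12:00–12:30, 12:45–17:30.
Viktor ∩ Brynn: 07:30–09:15, 10:15–14:00.
Viktor ∩ Brynn ∩ Rania: 07:30–09:15, 12:00–12:30, 12:45–14:00.
Windows ≥ 45 min: 07:30–09:15, 12:45–14:00.

07:30–09:15, 12:45–14:00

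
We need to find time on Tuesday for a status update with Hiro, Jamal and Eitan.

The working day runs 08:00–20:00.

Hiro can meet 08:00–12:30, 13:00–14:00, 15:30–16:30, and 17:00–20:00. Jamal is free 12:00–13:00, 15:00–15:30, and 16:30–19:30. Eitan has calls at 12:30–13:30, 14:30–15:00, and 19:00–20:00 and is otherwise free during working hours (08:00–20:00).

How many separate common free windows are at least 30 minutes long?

Eitan free within 08:00–20:00: 08:00–12:30, 13:30–14:30, 15:00–19:00.
Hiro ∩ Jamal: 12:00–12:30, 17:00–19:30.
Hiro ∩ Jamal ∩ Eitan: 12:00–12:30, 17:00–19:00.
Windows ≥ 30 min: 12:00–12:30, 17:00–19:00.
That's 2 windows.

2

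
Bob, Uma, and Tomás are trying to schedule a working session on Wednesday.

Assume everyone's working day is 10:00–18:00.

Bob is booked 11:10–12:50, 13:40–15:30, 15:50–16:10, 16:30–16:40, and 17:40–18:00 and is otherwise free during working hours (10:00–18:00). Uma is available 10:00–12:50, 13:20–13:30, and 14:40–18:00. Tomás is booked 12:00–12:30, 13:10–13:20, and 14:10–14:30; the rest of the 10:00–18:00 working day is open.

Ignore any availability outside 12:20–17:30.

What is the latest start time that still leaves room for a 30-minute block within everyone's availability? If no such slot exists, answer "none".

Bob free within 10:00–18:00: 10:00–11:10, 12:50–13:40, 15:30–15:50, 16:10–16:30, 16:40–17:40.
Tomás free within 10:00–18:00: 10:00–12:00, 12:30–13:10, 13:20–14:10, 14:30–18:00.
Bob ∩ Uma: 10:00–11:10, 13:20–13:30, 15:30–15:50, 16:10–16:30, 16:40–17:40.
Bob ∩ Uma ∩ Tomás: 10:00–11:10, 13:20–13:30, 15:30–15:50, 16:10–16:30, 16:40–17:40.
Restricted to 12:20–17:30: 13:20–13:30, 15:30–15:50, 16:10–16:30, 16:40–17:30.
Windows ≥ 30 min: 16:40–17:30.
Latest start in the last window 16:40–17:30 is 17:30 − 30 min = 17:00.

17:00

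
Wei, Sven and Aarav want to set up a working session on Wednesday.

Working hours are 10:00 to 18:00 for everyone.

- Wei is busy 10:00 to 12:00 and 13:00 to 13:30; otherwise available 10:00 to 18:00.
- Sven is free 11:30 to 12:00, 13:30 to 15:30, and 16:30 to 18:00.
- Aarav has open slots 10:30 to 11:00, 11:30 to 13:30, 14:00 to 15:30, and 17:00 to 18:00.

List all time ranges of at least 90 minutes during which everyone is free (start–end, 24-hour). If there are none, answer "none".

Wei free within 10:00–18:00: 12:00–13:00, 13:30–18:00.
Wei ∩ Sven: 13:30–15:30, 16:30–18:00.
Wei ∩ Sven ∩ Aarav: 14:00–15:30, 17:00–18:00.
Windows ≥ 90 min: 14:00–15:30.

14:00–15:30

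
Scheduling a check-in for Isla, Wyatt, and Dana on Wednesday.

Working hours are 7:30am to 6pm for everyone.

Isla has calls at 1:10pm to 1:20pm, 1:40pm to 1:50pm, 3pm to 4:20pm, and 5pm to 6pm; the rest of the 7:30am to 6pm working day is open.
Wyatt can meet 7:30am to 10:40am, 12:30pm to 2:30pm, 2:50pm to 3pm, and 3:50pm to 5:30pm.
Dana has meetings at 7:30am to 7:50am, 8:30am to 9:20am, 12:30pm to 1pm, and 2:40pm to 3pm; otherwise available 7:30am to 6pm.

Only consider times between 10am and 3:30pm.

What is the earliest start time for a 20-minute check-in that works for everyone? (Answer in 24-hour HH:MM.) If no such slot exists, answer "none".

Isla free within 07:30–18:00: 07:30–13:10, 13:20–13:40, 13:50–15:00, 16:20–17:00.
Dana free within 07:30–18:00: 07:50–08:30, 09:20–12:30, 13:00–14:40, 15:00–18:00.
Isla ∩ Wyatt: 07:30–10:40, 12:30–13:10, 13:20–13:40, 13:50–14:30, 14:50–15:00, 16:20–17:00.
Isla ∩ Wyatt ∩ Dana: 07:50–08:30, 09:20–10:40, 13:00–13:10, 13:20–13:40, 13:50–14:30, 16:20–17:00.
Restricted to 10:00–15:30: 10:00–10:40, 13:00–13:10, 13:20–13:40, 13:50–14:30.
Windows ≥ 20 min: 10:00–10:40, 13:20–13:40, 13:50–14:30.
Earliest such window starts at 10:00.

10:00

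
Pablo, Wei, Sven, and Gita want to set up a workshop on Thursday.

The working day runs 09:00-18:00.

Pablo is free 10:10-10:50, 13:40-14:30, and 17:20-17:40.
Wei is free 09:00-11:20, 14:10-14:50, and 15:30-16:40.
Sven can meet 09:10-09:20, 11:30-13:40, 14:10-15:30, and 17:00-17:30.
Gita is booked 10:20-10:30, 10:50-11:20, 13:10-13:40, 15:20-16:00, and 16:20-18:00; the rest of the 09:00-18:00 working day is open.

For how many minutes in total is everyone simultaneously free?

Gita free within 09:00–18:00: 09:00–10:20, 10:30–10:50, 11:20–13:10, 13:40–15:20, 16:00–16:20.
Pablo ∩ Wei: 10:10–10:50, 14:10–14:30.
Pablo ∩ Wei ∩ Sven: 14:10–14:30.
Pablo ∩ Wei ∩ Sven ∩ Gita: 14:10–14:30.
Total common minutes: 20.

20 minutes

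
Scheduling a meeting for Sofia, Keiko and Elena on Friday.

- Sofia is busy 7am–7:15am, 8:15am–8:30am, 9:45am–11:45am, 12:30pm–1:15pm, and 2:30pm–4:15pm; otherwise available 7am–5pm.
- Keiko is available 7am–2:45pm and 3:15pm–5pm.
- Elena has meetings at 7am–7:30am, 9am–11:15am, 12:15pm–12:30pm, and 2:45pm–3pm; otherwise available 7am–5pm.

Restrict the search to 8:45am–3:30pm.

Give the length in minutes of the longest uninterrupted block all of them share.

Sofia free within 07:00–17:00: 07:15–08:15, 08:30–09:45, 11:45–12:30, 13:15–14:30, 16:15–17:00.
Elena free within 07:00–17:00: 07:30–09:00, 11:15–12:15, 12:30–14:45, 15:00–17:00.
Sofia ∩ Keiko: 07:15–08:15, 08:30–09:45, 11:45–12:30, 13:15–14:30, 16:15–17:00.
Sofia ∩ Keiko ∩ Elena: 07:30–08:15, 08:30–09:00, 11:45–12:15, 13:15–14:30, 16:15–17:00.
Restricted to 08:45–15:30: 08:45–09:00, 11:45–12:15, 13:15–14:30.
Common window lengths: 15, 30, 75 min; longest is 75.

75 minutes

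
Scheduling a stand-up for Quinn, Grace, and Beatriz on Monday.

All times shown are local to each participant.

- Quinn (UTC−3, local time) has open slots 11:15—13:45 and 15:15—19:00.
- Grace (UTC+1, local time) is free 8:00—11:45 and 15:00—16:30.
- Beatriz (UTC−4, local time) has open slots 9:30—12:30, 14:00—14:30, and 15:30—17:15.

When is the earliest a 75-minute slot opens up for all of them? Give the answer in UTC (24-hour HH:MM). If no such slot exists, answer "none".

14:15

Quinn → UTC: 14:15–16:45, 18:15–22:00.
Grace → UTC: 07:00–10:45, 14:00–15:30.
Beatriz → UTC: 13:30–16:30, 18:00–18:30, 19:30–21:15.
Quinn ∩ Grace: 14:15–15:30.
Quinn ∩ Grace ∩ Beatriz: 14:15–15:30.
Windows ≥ 75 min: 14:15–15:30.
Earliest such window starts at 14:15.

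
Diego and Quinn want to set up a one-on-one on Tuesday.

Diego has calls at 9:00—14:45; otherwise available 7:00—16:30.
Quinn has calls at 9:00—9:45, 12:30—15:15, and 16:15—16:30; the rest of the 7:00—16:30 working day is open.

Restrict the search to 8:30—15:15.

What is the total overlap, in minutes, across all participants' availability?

Diego free within 07:00–16:30: 07:00–09:00, 14:45–16:30.
Quinn free within 07:00–16:30: 07:00–09:00, 09:45–12:30, 15:15–16:15.
Diego ∩ Quinn: 07:00–09:00, 15:15–16:15.
Restricted to 08:30–15:15: 08:30–09:00.
Total common minutes: 30.

30 minutes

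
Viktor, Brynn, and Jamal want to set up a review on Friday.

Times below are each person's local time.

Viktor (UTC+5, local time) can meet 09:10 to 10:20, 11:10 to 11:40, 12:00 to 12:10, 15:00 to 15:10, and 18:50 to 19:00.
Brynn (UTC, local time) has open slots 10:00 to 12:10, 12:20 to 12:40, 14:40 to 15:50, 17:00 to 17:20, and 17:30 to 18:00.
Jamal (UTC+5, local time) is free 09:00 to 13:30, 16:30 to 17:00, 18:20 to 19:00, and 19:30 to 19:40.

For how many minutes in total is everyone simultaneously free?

Viktor → UTC: 04:10–05:20, 06:10–06:40, 07:00–07:10, 10:00–10:10, 13:50–14:00.
Brynn → UTC: 10:00–12:10, 12:20–12:40, 14:40–15:50, 17:00–17:20, 17:30–18:00.
Jamal → UTC: 04:00–08:30, 11:30–12:00, 13:20–14:00, 14:30–14:40.
Viktor ∩ Brynn: 10:00–10:10.
Viktor ∩ Brynn ∩ Jamal: (none).
Total common minutes: 0.

0 minutes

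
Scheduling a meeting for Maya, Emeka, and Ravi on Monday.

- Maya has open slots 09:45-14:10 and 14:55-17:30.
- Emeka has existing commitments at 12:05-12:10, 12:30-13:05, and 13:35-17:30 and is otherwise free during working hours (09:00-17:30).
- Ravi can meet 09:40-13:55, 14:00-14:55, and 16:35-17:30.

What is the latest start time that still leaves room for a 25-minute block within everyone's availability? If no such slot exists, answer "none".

13:10

Emeka free within 09:00–17:30: 09:00–12:05, 12:10–12:30, 13:05–13:35.
Maya ∩ Emeka: 09:45–12:05, 12:10–12:30, 13:05–13:35.
Maya ∩ Emeka ∩ Ravi: 09:45–12:05, 12:10–12:30, 13:05–13:35.
Windows ≥ 25 min: 09:45–12:05, 13:05–13:35.
Latest start in the last window 13:05–13:35 is 13:35 − 25 min = 13:10.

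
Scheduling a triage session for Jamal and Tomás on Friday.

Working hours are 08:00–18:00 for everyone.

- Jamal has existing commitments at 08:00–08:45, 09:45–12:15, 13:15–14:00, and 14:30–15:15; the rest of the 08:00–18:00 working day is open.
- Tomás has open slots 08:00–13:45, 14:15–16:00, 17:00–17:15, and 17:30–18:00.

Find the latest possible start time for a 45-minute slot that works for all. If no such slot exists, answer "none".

15:15

Jamal free within 08:00–18:00: 08:45–09:45, 12:15–13:15, 14:00–14:30, 15:15–18:00.
Jamal ∩ Tomás: 08:45–09:45, 12:15–13:15, 14:15–14:30, 15:15–16:00, 17:00–17:15, 17:30–18:00.
Windows ≥ 45 min: 08:45–09:45, 12:15–13:15, 15:15–16:00.
Latest start in the last window 15:15–16:00 is 16:00 − 45 min = 15:15.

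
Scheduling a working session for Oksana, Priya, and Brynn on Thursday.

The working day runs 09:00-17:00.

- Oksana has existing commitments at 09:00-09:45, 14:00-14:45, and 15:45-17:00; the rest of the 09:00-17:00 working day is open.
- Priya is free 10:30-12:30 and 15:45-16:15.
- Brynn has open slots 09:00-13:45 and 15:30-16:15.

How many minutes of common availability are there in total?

Oksana free within 09:00–17:00: 09:45–14:00, 14:45–15:45.
Oksana ∩ Priya: 10:30–12:30.
Oksana ∩ Priya ∩ Brynn: 10:30–12:30.
Total common minutes: 120.

120 minutes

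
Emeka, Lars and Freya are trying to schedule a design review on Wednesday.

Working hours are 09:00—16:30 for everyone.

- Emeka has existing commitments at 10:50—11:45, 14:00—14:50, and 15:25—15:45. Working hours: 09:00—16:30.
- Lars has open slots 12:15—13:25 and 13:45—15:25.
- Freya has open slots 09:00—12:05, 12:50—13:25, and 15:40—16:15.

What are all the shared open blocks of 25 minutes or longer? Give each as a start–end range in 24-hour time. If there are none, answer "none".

Emeka free within 09:00–16:30: 09:00–10:50, 11:45–14:00, 14:50–15:25, 15:45–16:30.
Emeka ∩ Lars: 12:15–13:25, 13:45–14:00, 14:50–15:25.
Emeka ∩ Lars ∩ Freya: 12:50–13:25.
Windows ≥ 25 min: 12:50–13:25.

12:50–13:25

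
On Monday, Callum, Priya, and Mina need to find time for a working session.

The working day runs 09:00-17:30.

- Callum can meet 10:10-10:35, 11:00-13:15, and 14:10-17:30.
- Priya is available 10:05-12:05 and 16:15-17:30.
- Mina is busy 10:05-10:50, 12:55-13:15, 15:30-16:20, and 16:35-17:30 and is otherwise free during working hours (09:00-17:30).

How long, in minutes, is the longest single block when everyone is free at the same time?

Mina free within 09:00–17:30: 09:00–10:05, 10:50–12:55, 13:15–15:30, 16:20–16:35.
Callum ∩ Priya: 10:10–10:35, 11:00–12:05, 16:15–17:30.
Callum ∩ Priya ∩ Mina: 11:00–12:05, 16:20–16:35.
Common window lengths: 65, 15 min; longest is 65.

65 minutes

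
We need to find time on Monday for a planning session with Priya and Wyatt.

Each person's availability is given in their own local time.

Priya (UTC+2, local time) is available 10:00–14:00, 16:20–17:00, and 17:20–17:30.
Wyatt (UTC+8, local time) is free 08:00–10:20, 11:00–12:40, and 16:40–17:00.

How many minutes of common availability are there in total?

20 minutes

Priya → UTC: 08:00–12:00, 14:20–15:00, 15:20–15:30.
Wyatt → UTC: 00:00–02:20, 03:00–04:40, 08:40–09:00.
Priya ∩ Wyatt: 08:40–09:00.
Total common minutes: 20.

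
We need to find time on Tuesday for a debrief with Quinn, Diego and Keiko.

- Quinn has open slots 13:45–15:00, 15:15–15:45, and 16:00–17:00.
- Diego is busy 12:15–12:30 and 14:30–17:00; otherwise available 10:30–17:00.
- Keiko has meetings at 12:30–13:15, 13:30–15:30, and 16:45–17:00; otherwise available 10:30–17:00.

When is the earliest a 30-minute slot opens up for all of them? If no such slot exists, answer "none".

Diego free within 10:30–17:00: 10:30–12:15, 12:30–14:30.
Keiko free within 10:30–17:00: 10:30–12:30, 13:15–13:30, 15:30–16:45.
Quinn ∩ Diego: 13:45–14:30.
Quinn ∩ Diego ∩ Keiko: (none).
Windows ≥ 30 min: (none).

none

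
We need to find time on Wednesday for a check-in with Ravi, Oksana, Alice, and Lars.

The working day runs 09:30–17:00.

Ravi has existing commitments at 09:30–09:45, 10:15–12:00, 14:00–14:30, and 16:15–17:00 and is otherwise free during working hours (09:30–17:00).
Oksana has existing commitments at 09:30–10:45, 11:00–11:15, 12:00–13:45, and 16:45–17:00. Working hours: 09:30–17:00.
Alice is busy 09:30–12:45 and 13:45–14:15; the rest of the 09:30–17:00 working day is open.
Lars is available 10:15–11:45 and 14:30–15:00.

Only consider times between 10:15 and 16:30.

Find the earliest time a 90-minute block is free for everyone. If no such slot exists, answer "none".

Ravi free within 09:30–17:00: 09:45–10:15, 12:00–14:00, 14:30–16:15.
Oksana free within 09:30–17:00: 10:45–11:00, 11:15–12:00, 13:45–16:45.
Alice free within 09:30–17:00: 12:45–13:45, 14:15–17:00.
Ravi ∩ Oksana: 13:45–14:00, 14:30–16:15.
Ravi ∩ Oksana ∩ Alice: 14:30–16:15.
Ravi ∩ Oksana ∩ Alice ∩ Lars: 14:30–15:00.
Restricted to 10:15–16:30: 14:30–15:00.
Windows ≥ 90 min: (none).

none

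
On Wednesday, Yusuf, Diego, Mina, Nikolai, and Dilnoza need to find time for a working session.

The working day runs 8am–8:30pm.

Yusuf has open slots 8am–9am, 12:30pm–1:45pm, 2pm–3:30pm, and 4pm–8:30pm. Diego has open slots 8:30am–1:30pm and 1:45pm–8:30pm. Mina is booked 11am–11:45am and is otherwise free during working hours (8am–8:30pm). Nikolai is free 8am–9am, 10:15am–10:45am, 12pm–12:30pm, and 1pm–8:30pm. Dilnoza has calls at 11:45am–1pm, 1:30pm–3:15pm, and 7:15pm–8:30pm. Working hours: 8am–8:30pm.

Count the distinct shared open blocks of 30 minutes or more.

Mina free within 08:00–20:30: 08:00–11:00, 11:45–20:30.
Dilnoza free within 08:00–20:30: 08:00–11:45, 13:00–13:30, 15:15–19:15.
Yusuf ∩ Diego: 08:30–09:00, 12:30–13:30, 14:00–15:30, 16:00–20:30.
Yusuf ∩ Diego ∩ Mina: 08:30–09:00, 12:30–13:30, 14:00–15:30, 16:00–20:30.
Yusuf ∩ Diego ∩ Mina ∩ Nikolai: 08:30–09:00, 13:00–13:30, 14:00–15:30, 16:00–20:30.
Yusuf ∩ Diego ∩ Mina ∩ Nikolai ∩ Dilnoza: 08:30–09:00, 13:00–13:30, 15:15–15:30, 16:00–19:15.
Windows ≥ 30 min: 08:30–09:00, 13:00–13:30, 16:00–19:15.
That's 3 windows.

3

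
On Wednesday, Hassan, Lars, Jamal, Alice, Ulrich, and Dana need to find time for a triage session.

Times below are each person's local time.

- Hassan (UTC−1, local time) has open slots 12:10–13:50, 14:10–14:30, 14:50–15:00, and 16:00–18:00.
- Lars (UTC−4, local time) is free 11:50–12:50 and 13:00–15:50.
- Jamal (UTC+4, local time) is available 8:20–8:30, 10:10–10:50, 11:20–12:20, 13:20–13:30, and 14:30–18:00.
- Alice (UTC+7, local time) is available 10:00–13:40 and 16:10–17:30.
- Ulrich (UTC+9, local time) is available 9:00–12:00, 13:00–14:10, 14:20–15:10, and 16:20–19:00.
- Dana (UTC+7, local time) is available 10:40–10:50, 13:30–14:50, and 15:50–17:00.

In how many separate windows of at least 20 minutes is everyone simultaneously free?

Hassan → UTC: 13:10–14:50, 15:10–15:30, 15:50–16:00, 17:00–19:00.
Lars → UTC: 15:50–16:50, 17:00–19:50.
Jamal → UTC: 04:20–04:30, 06:10–06:50, 07:20–08:20, 09:20–09:30, 10:30–14:00.
Alice → UTC: 03:00–06:40, 09:10–10:30.
Ulrich → UTC: 00:00–03:00, 04:00–05:10, 05:20–06:10, 07:20–10:00.
Dana → UTC: 03:40–03:50, 06:30–07:50, 08:50–10:00.
Hassan ∩ Lars: 15:50–16:00, 17:00–19:00.
Hassan ∩ Lars ∩ Jamal: (none).
Hassan ∩ Lars ∩ Jamal ∩ Alice: (none).
Hassan ∩ Lars ∩ Jamal ∩ Alice ∩ Ulrich: (none).
Hassan ∩ Lars ∩ Jamal ∩ Alice ∩ Ulrich ∩ Dana: (none).
Windows ≥ 20 min: (none).
That's 0 windows.

0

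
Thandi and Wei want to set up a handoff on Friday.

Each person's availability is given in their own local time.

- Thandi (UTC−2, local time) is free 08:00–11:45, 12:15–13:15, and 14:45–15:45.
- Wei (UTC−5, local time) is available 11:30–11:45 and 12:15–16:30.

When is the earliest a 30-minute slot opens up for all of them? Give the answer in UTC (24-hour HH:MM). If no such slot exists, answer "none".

17:15

Thandi → UTC: 10:00–13:45, 14:15–15:15, 16:45–17:45.
Wei → UTC: 16:30–16:45, 17:15–21:30.
Thandi ∩ Wei: 17:15–17:45.
Windows ≥ 30 min: 17:15–17:45.
Earliest such window starts at 17:15.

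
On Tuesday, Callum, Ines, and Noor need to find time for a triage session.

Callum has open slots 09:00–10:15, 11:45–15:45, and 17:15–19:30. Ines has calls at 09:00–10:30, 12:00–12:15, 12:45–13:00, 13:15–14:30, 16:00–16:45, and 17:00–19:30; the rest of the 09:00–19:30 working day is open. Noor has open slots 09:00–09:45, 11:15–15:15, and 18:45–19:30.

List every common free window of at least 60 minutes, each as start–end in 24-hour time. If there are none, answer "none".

Ines free within 09:00–19:30: 10:30–12:00, 12:15–12:45, 13:00–13:15, 14:30–16:00, 16:45–17:00.
Callum ∩ Ines: 11:45–12:00, 12:15–12:45, 13:00–13:15, 14:30–15:45.
Callum ∩ Ines ∩ Noor: 11:45–12:00, 12:15–12:45, 13:00–13:15, 14:30–15:15.
Windows ≥ 60 min: (none).

none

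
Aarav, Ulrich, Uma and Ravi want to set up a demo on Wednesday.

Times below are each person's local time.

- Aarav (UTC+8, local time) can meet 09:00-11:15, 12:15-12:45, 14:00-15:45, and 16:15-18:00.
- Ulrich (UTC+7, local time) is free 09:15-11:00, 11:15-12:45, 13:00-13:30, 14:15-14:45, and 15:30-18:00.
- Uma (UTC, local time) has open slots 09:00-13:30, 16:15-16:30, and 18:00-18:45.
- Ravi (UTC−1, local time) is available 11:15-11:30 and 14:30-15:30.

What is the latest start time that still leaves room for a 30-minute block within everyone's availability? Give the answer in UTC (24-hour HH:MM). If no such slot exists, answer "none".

Aarav → UTC: 01:00–03:15, 04:15–04:45, 06:00–07:45, 08:15–10:00.
Ulrich → UTC: 02:15–04:00, 04:15–05:45, 06:00–06:30, 07:15–07:45, 08:30–11:00.
Uma → UTC: 09:00–13:30, 16:15–16:30, 18:00–18:45.
Ravi → UTC: 12:15–12:30, 15:30–16:30.
Aarav ∩ Ulrich: 02:15–03:15, 04:15–04:45, 06:00–06:30, 07:15–07:45, 08:30–10:00.
Aarav ∩ Ulrich ∩ Uma: 09:00–10:00.
Aarav ∩ Ulrich ∩ Uma ∩ Ravi: (none).
Windows ≥ 30 min: (none).

none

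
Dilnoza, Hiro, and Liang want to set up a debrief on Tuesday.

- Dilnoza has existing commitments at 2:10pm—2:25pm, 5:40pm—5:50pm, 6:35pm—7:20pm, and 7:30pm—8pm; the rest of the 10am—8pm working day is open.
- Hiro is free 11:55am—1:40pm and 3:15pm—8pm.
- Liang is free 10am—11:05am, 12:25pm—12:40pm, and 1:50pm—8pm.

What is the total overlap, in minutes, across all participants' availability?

Dilnoza free within 10:00–20:00: 10:00–14:10, 14:25–17:40, 17:50–18:35, 19:20–19:30.
Dilnoza ∩ Hiro: 11:55–13:40, 15:15–17:40, 17:50–18:35, 19:20–19:30.
Dilnoza ∩ Hiro ∩ Liang: 12:25–12:40, 15:15–17:40, 17:50–18:35, 19:20–19:30.
Total common minutes: 15 + 145 + 45 + 10 = 215.

215 minutes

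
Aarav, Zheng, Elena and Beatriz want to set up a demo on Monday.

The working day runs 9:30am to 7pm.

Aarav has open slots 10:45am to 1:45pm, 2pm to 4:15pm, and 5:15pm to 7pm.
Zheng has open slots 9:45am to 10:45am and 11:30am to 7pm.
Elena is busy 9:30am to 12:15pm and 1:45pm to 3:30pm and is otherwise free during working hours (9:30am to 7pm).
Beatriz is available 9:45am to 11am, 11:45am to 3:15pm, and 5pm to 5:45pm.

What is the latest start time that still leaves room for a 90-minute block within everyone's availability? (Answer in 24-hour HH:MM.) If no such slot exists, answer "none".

Elena free within 09:30–19:00: 12:15–13:45, 15:30–19:00.
Aarav ∩ Zheng: 11:30–13:45, 14:00–16:15, 17:15–19:00.
Aarav ∩ Zheng ∩ Elena: 12:15–13:45, 15:30–16:15, 17:15–19:00.
Aarav ∩ Zheng ∩ Elena ∩ Beatriz: 12:15–13:45, 17:15–17:45.
Windows ≥ 90 min: 12:15–13:45.
Latest start in the last window 12:15–13:45 is 13:45 − 90 min = 12:15.

12:15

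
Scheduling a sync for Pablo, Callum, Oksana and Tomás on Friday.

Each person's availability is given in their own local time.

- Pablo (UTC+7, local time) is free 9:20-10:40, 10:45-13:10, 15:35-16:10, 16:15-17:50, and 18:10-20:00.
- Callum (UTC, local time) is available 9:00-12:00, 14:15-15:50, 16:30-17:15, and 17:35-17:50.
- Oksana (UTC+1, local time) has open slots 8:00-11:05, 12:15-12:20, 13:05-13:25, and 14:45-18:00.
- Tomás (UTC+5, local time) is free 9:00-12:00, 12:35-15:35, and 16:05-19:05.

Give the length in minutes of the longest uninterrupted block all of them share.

Pablo → UTC: 02:20–03:40, 03:45–06:10, 08:35–09:10, 09:15–10:50, 11:10–13:00.
Callum → UTC: 09:00–12:00, 14:15–15:50, 16:30–17:15, 17:35–17:50.
Oksana → UTC: 07:00–10:05, 11:15–11:20, 12:05–12:25, 13:45–17:00.
Tomás → UTC: 04:00–07:00, 07:35–10:35, 11:05–14:05.
Pablo ∩ Callum: 09:00–09:10, 09:15–10:50, 11:10–12:00.
Pablo ∩ Callum ∩ Oksana: 09:00–09:10, 09:15–10:05, 11:15–11:20.
Pablo ∩ Callum ∩ Oksana ∩ Tomás: 09:00–09:10, 09:15–10:05, 11:15–11:20.
Common window lengths: 10, 50, 5 min; longest is 50.

50 minutes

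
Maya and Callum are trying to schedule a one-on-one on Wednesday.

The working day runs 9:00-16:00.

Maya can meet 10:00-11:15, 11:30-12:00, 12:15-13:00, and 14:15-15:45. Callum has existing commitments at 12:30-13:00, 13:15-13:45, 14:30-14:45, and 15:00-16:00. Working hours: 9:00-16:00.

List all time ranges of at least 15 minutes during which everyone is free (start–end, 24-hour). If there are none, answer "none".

10:00–11:15, 11:30–12:00, 12:15–12:30, 14:15–14:30, 14:45–15:00

Callum free within 09:00–16:00: 09:00–12:30, 13:00–13:15, 13:45–14:30, 14:45–15:00.
Maya ∩ Callum: 10:00–11:15, 11:30–12:00, 12:15–12:30, 14:15–14:30, 14:45–15:00.
Windows ≥ 15 min: 10:00–11:15, 11:30–12:00, 12:15–12:30, 14:15–14:30, 14:45–15:00.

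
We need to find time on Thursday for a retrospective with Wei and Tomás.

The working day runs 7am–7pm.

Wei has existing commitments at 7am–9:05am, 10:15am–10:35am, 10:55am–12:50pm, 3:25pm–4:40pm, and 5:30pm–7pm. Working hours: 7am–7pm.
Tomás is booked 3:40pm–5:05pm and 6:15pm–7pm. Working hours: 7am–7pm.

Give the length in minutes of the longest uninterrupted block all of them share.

155 minutes

Wei free within 07:00–19:00: 09:05–10:15, 10:35–10:55, 12:50–15:25, 16:40–17:30.
Tomás free within 07:00–19:00: 07:00–15:40, 17:05–18:15.
Wei ∩ Tomás: 09:05–10:15, 10:35–10:55, 12:50–15:25, 17:05–17:30.
Common window lengths: 70, 20, 155, 25 min; longest is 155.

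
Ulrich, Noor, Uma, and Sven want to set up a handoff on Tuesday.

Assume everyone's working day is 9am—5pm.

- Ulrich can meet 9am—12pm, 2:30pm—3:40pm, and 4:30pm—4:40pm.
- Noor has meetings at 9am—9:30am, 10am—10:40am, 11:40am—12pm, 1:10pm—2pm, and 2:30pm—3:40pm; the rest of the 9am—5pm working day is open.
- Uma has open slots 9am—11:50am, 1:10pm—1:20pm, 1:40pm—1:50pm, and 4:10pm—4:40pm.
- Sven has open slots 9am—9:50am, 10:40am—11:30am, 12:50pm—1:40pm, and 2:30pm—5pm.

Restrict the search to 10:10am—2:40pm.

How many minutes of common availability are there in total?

Noor free within 09:00–17:00: 09:30–10:00, 10:40–11:40, 12:00–13:10, 14:00–14:30, 15:40–17:00.
Ulrich ∩ Noor: 09:30–10:00, 10:40–11:40, 16:30–16:40.
Ulrich ∩ Noor ∩ Uma: 09:30–10:00, 10:40–11:40, 16:30–16:40.
Ulrich ∩ Noor ∩ Uma ∩ Sven: 09:30–09:50, 10:40–11:30, 16:30–16:40.
Restricted to 10:10–14:40: 10:40–11:30.
Total common minutes: 50.

50 minutes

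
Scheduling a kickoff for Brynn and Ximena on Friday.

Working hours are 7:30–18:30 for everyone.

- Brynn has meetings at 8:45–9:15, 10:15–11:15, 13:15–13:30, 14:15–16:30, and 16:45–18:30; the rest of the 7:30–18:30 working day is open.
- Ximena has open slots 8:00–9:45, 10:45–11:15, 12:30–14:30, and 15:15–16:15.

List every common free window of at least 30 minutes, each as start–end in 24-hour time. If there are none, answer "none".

08:00–08:45, 09:15–09:45, 12:30–13:15, 13:30–14:15

Brynn free within 07:30–18:30: 07:30–08:45, 09:15–10:15, 11:15–13:15, 13:30–14:15, 16:30–16:45.
Brynn ∩ Ximena: 08:00–08:45, 09:15–09:45, 12:30–13:15, 13:30–14:15.
Windows ≥ 30 min: 08:00–08:45, 09:15–09:45, 12:30–13:15, 13:30–14:15.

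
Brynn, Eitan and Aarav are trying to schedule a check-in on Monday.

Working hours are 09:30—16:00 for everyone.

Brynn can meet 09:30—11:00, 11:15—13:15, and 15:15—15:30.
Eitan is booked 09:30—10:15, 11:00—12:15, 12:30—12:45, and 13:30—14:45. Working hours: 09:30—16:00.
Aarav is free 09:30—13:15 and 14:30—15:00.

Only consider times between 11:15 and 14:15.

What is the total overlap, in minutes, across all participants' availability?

Eitan free within 09:30–16:00: 10:15–11:00, 12:15–12:30, 12:45–13:30, 14:45–16:00.
Brynn ∩ Eitan: 10:15–11:00, 12:15–12:30, 12:45–13:15, 15:15–15:30.
Brynn ∩ Eitan ∩ Aarav: 10:15–11:00, 12:15–12:30, 12:45–13:15.
Restricted to 11:15–14:15: 12:15–12:30, 12:45–13:15.
Total common minutes: 15 + 30 = 45.

45 minutes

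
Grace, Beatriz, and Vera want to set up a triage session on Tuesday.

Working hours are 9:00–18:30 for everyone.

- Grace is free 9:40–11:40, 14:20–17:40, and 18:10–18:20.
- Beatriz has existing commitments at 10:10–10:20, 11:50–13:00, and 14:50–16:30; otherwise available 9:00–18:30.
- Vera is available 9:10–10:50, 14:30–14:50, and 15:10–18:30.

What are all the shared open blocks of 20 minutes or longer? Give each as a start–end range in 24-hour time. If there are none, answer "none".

09:40–10:10, 10:20–10:50, 14:30–14:50, 16:30–17:40

Beatriz free within 09:00–18:30: 09:00–10:10, 10:20–11:50, 13:00–14:50, 16:30–18:30.
Grace ∩ Beatriz: 09:40–10:10, 10:20–11:40, 14:20–14:50, 16:30–17:40, 18:10–18:20.
Grace ∩ Beatriz ∩ Vera: 09:40–10:10, 10:20–10:50, 14:30–14:50, 16:30–17:40, 18:10–18:20.
Windows ≥ 20 min: 09:40–10:10, 10:20–10:50, 14:30–14:50, 16:30–17:40.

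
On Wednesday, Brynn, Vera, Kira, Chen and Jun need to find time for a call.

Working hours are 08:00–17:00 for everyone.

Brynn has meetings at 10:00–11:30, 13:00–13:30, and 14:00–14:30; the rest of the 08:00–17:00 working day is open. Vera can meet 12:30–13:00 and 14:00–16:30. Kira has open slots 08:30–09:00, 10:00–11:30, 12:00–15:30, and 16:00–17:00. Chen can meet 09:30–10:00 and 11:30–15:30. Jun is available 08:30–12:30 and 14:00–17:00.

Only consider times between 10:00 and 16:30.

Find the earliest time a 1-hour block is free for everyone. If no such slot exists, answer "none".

Brynn free within 08:00–17:00: 08:00–10:00, 11:30–13:00, 13:30–14:00, 14:30–17:00.
Brynn ∩ Vera: 12:30–13:00, 14:30–16:30.
Brynn ∩ Vera ∩ Kira: 12:30–13:00, 14:30–15:30, 16:00–16:30.
Brynn ∩ Vera ∩ Kira ∩ Chen: 12:30–13:00, 14:30–15:30.
Brynn ∩ Vera ∩ Kira ∩ Chen ∩ Jun: 14:30–15:30.
Restricted to 10:00–16:30: 14:30–15:30.
Windows ≥ 60 min: 14:30–15:30.
Earliest such window starts at 14:30.

14:30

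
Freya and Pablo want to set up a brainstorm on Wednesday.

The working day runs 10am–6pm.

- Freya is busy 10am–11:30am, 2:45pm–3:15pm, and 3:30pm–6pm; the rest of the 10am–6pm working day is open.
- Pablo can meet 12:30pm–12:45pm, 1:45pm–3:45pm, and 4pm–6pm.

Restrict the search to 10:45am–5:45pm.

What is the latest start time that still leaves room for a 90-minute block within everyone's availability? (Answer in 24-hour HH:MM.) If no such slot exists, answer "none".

none

Freya free within 10:00–18:00: 11:30–14:45, 15:15–15:30.
Freya ∩ Pablo: 12:30–12:45, 13:45–14:45, 15:15–15:30.
Restricted to 10:45–17:45: 12:30–12:45, 13:45–14:45, 15:15–15:30.
Windows ≥ 90 min: (none).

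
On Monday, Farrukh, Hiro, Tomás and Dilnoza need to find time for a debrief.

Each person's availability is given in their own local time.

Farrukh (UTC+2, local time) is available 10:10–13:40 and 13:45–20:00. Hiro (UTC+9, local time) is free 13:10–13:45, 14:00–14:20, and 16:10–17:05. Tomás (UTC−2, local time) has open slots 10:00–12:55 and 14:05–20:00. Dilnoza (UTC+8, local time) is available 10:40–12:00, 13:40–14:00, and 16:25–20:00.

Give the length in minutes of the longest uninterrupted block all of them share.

0 minutes

Farrukh → UTC: 08:10–11:40, 11:45–18:00.
Hiro → UTC: 04:10–04:45, 05:00–05:20, 07:10–08:05.
Tomás → UTC: 12:00–14:55, 16:05–22:00.
Dilnoza → UTC: 02:40–04:00, 05:40–06:00, 08:25–12:00.
Farrukh ∩ Hiro: (none).
Farrukh ∩ Hiro ∩ Tomás: (none).
Farrukh ∩ Hiro ∩ Tomás ∩ Dilnoza: (none).
No common window.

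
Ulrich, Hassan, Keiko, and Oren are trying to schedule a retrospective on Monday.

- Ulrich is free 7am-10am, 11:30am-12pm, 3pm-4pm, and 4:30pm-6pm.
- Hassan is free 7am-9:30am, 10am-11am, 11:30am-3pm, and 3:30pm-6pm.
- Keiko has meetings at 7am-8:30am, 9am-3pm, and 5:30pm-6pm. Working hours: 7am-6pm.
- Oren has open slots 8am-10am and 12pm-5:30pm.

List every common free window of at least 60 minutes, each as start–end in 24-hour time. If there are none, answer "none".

Keiko free within 07:00–18:00: 08:30–09:00, 15:00–17:30.
Ulrich ∩ Hassan: 07:00–09:30, 11:30–12:00, 15:30–16:00, 16:30–18:00.
Ulrich ∩ Hassan ∩ Keiko: 08:30–09:00, 15:30–16:00, 16:30–17:30.
Ulrich ∩ Hassan ∩ Keiko ∩ Oren: 08:30–09:00, 15:30–16:00, 16:30–17:30.
Windows ≥ 60 min: 16:30–17:30.

16:30–17:30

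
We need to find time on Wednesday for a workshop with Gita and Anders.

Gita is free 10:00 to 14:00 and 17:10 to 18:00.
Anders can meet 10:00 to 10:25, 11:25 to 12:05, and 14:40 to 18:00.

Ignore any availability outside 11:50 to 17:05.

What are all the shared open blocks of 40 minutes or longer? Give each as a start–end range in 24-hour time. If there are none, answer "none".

none

Gita ∩ Anders: 10:00–10:25, 11:25–12:05, 17:10–18:00.
Restricted to 11:50–17:05: 11:50–12:05.
Windows ≥ 40 min: (none).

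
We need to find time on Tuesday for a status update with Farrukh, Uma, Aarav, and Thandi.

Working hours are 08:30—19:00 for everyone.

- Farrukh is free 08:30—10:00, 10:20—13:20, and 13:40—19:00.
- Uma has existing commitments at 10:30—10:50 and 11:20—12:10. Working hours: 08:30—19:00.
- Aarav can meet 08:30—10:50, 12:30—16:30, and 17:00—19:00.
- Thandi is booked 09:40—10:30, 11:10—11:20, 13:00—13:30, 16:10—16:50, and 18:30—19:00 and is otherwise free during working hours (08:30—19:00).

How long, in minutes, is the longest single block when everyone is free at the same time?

150 minutes

Uma free within 08:30–19:00: 08:30–10:30, 10:50–11:20, 12:10–19:00.
Thandi free within 08:30–19:00: 08:30–09:40, 10:30–11:10, 11:20–13:00, 13:30–16:10, 16:50–18:30.
Farrukh ∩ Uma: 08:30–10:00, 10:20–10:30, 10:50–11:20, 12:10–13:20, 13:40–19:00.
Farrukh ∩ Uma ∩ Aarav: 08:30–10:00, 10:20–10:30, 12:30–13:20, 13:40–16:30, 17:00–19:00.
Farrukh ∩ Uma ∩ Aarav ∩ Thandi: 08:30–09:40, 12:30–13:00, 13:40–16:10, 17:00–18:30.
Common window lengths: 70, 30, 150, 90 min; longest is 150.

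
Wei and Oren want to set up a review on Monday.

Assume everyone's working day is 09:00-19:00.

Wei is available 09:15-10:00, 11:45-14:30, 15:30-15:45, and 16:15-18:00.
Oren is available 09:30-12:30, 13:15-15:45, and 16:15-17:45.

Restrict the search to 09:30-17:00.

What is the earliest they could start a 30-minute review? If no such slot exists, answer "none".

09:30

Wei ∩ Oren: 09:30–10:00, 11:45–12:30, 13:15–14:30, 15:30–15:45, 16:15–17:45.
Restricted to 09:30–17:00: 09:30–10:00, 11:45–12:30, 13:15–14:30, 15:30–15:45, 16:15–17:00.
Windows ≥ 30 min: 09:30–10:00, 11:45–12:30, 13:15–14:30, 16:15–17:00.
Earliest such window starts at 09:30.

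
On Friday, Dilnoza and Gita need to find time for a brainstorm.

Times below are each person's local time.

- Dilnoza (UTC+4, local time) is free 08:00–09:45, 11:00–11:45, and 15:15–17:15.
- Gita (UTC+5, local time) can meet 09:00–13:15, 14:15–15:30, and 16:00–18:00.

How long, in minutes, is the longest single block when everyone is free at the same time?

Dilnoza → UTC: 04:00–05:45, 07:00–07:45, 11:15–13:15.
Gita → UTC: 04:00–08:15, 09:15–10:30, 11:00–13:00.
Dilnoza ∩ Gita: 04:00–05:45, 07:00–07:45, 11:15–13:00.
Common window lengths: 105, 45, 105 min; longest is 105.

105 minutes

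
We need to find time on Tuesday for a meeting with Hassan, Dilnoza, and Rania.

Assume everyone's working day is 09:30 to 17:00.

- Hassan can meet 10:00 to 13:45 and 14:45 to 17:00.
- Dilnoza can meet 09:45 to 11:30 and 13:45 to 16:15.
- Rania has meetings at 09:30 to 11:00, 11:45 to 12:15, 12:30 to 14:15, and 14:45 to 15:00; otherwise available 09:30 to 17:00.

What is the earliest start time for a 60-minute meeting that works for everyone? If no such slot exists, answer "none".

15:00

Rania free within 09:30–17:00: 11:00–11:45, 12:15–12:30, 14:15–14:45, 15:00–17:00.
Hassan ∩ Dilnoza: 10:00–11:30, 14:45–16:15.
Hassan ∩ Dilnoza ∩ Rania: 11:00–11:30, 15:00–16:15.
Windows ≥ 60 min: 15:00–16:15.
Earliest such window starts at 15:00.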